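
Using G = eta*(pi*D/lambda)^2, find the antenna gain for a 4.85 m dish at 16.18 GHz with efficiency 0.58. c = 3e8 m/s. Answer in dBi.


lambda = c/f = 3e8 / 1.618e+10 = 0.01854141 m
G = eta*(pi*D/lambda)^2 = 0.58*(pi*4.85/0.01854141)^2
G = 391674.9000 (linear)
G = 10*log10(391674.9000) = 55.9293 dBi

55.9293 dBi


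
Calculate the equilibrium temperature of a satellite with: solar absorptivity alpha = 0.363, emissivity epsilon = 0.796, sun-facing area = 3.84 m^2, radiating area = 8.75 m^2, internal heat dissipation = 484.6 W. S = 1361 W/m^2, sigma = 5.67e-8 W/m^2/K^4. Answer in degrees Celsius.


Numerator = alpha*S*A_sun + Q_int = 0.363*1361*3.84 + 484.6 = 2381.7251 W
Denominator = eps*sigma*A_rad = 0.796*5.67e-8*8.75 = 3.949155e-07 W/K^4
T^4 = 6.030974e+09 K^4
T = 278.6743 K = 5.5243 C

5.5243 degrees Celsius


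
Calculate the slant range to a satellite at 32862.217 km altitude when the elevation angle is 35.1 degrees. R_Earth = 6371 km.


h = 32862.217 km, el = 35.1 deg
d = -R_E*sin(el) + sqrt((R_E*sin(el))^2 + 2*R_E*h + h^2)
d = -6371.0000*sin(0.6126106) + sqrt((6371.0000*0.5750053)^2 + 2*6371.0000*32862.217 + 32862.217^2)
d = 35222.0613 km

35222.0613 km


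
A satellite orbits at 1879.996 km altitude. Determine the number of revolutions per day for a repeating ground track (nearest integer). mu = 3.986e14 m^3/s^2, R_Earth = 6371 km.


r = 8.250996e+06 m
T = 2*pi*sqrt(r^3/mu) = 7458.8313 s = 124.3139 min
revs/day = 1440 / 124.3139 = 11.5836
Rounded: 12 revolutions per day

12 revolutions per day


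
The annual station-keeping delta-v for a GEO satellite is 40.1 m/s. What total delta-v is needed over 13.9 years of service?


dV = rate * years = 40.1 * 13.9
dV = 557.3900 m/s

557.3900 m/s


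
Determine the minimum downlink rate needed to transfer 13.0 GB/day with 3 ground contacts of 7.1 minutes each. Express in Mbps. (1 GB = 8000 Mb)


total contact time = 3 * 7.1 * 60 = 1278.0000 s
data = 13.0 GB = 104000.0000 Mb
rate = 104000.0000 / 1278.0000 = 81.3772 Mbps

81.3772 Mbps


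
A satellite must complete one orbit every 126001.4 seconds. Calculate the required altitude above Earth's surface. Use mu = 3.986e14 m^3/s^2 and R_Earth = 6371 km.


T = 126001.4 s
r = (mu*T^2/(4*pi^2))^(1/3) = (3.986e14 * 126001.4^2 / (4*pi^2))^(1/3)
r = 5.4322044e+07 m = 54322.0436 km
alt = r - R_E = 54322.0436 - 6371 = 47951.0436 km

47951.0436 km


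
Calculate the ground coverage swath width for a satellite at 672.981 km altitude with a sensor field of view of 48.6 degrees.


FOV = 48.6 deg = 0.84823 rad
swath = 2 * alt * tan(FOV/2) = 2 * 672.981 * tan(0.424115)
swath = 2 * 672.981 * 0.4515173
swath = 607.7251 km

607.7251 km


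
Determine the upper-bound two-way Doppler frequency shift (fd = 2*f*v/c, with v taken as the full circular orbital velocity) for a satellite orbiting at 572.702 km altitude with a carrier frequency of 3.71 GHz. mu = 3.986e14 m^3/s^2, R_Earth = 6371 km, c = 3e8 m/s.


r = 6.943702e+06 m
v = sqrt(mu/r) = 7576.5782 m/s (worst-case radial velocity)
f = 3.71 GHz = 3.71e+09 Hz
fd = 2*f*v/c = 2*3.71e+09*7576.5782/3.0e+08
fd = 187394.0342 Hz

187394.0342 Hz


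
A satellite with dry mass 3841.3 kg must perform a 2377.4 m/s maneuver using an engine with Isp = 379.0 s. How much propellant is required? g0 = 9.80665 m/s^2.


ve = Isp * g0 = 379.0 * 9.80665 = 3716.720350 m/s
mass ratio = exp(dv/ve) = exp(2377.4/3716.720350) = 1.89581714
m_prop = m_dry * (mr - 1) = 3841.3 * (1.89581714 - 1)
m_prop = 3441.1024 kg

3441.1024 kg


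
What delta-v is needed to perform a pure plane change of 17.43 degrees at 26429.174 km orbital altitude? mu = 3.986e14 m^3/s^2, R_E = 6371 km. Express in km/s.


r = 32800.1740 km = 3.2800174e+07 m
V = sqrt(mu/r) = 3486.0256 m/s
di = 17.43 deg = 0.3042109 rad
dV = 2*V*sin(di/2) = 2*3486.0256*sin(0.1521054)
dV = 1056.4024 m/s = 1.0564 km/s

1.0564 km/s


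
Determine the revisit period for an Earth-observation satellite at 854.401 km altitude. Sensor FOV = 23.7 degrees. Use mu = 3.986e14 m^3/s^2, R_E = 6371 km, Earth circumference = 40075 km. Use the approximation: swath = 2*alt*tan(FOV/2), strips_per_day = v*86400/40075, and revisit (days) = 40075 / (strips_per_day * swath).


swath = 2*854.401*tan(0.2068215) = 358.5439 km
v = sqrt(mu/r) = 7427.4146 m/s = 7.4274 km/s
strips/day = v*86400/40075 = 7.4274*86400/40075 = 16.0132
coverage/day = strips * swath = 16.0132 * 358.5439 = 5741.4321 km
revisit = 40075 / 5741.4321 = 6.9800 days

6.9800 days


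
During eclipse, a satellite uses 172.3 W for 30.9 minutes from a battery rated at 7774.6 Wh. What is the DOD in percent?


E_used = P * t / 60 = 172.3 * 30.9 / 60 = 88.7345 Wh
DOD = E_used / E_total * 100 = 88.7345 / 7774.6 * 100
DOD = 1.1413 %

1.1413 %


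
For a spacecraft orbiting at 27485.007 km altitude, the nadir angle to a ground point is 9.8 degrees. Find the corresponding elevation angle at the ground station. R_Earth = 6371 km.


r = R_E + alt = 33856.0070 km
Law of sines in the satellite / Earth-center / ground-point triangle:
  sin(nadir)/R_E = sin(90 + el)/r  =>  cos(el) = (r/R_E)*sin(nadir)
cos(el) = (33856.0070 / 6371.0000) * sin(9.8 deg) = 0.904507
el = arccos(0.904507) = 25.2430 deg
(Earth-central angle = 90 - nadir - el = 54.9570 deg)

25.2430 degrees


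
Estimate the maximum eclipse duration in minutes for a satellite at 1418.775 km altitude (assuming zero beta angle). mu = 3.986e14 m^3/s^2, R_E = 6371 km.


r = 7789.7750 km
T = 114.0374 min
Eclipse fraction = arcsin(R_E/r)/pi = arcsin(6371.0000/7789.7750)/pi
= arcsin(0.817867)/pi = 0.3048436
Eclipse duration = 0.3048436 * 114.0374 = 34.7636 min

34.7636 minutes


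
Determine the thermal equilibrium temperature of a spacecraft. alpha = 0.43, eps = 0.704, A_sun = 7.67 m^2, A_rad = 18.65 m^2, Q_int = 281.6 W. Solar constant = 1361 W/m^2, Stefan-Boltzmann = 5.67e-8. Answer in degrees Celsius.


Numerator = alpha*S*A_sun + Q_int = 0.43*1361*7.67 + 281.6 = 4770.3141 W
Denominator = eps*sigma*A_rad = 0.704*5.67e-8*18.65 = 7.4444832e-07 W/K^4
T^4 = 6.4078513e+09 K^4
T = 282.9294 K = 9.7794 C

9.7794 degrees Celsius


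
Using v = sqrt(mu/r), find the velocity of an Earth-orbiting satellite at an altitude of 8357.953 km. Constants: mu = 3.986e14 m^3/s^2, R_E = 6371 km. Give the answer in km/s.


r = R_E + alt = 6371.0 + 8357.953 = 14728.9530 km = 1.4728953e+07 m
v = sqrt(mu/r) = sqrt(3.986e14 / 1.4728953e+07) = 5202.1481 m/s = 5.2021 km/s

5.2021 km/s


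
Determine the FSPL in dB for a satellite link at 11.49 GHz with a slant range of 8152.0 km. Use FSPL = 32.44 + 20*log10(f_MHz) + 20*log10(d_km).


f = 11.49 GHz = 11490.0000 MHz
d = 8152.0 km
FSPL = 32.44 + 20*log10(11490.0000) + 20*log10(8152.0)
FSPL = 32.44 + 81.2064 + 78.2253
FSPL = 191.8717 dB

191.8717 dB


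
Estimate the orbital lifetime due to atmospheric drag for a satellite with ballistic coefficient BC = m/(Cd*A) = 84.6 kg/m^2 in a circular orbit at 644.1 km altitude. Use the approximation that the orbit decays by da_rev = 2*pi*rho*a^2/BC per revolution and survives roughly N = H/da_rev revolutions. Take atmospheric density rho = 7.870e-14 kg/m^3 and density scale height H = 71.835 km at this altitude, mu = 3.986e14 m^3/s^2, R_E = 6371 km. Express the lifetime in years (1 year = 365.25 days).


a = R_E + alt = 7015.1000 km = 7.0151e+06 m
da_rev = 2*pi*rho*a^2/BC = 2*pi*7.870e-14*(7.0151e+06)^2/84.6 = 0.287641782 m per revolution
N = H/da_rev = 71835.0000 m / 0.287641782 m = 249737.7105 revolutions
P = 2*pi*sqrt(a^3/mu) = 5847.3895 s
lifetime = N*P = 249737.7105 * 5847.3895 = 1.4603137e+09 s = 16901.7784 days
years = 16901.7784 / 365.25 = 46.2745 years

46.2745 years


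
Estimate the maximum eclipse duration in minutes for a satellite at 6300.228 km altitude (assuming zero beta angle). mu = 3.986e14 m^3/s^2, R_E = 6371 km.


r = 12671.2280 km
T = 236.5854 min
Eclipse fraction = arcsin(R_E/r)/pi = arcsin(6371.0000/12671.2280)/pi
= arcsin(0.5027926)/pi = 0.1676941
Eclipse duration = 0.1676941 * 236.5854 = 39.6740 min

39.6740 minutes


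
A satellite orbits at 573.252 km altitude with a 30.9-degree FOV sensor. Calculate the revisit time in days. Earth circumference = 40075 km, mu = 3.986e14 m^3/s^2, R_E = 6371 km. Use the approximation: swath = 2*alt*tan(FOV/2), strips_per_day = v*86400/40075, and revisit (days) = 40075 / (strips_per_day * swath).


swath = 2*573.252*tan(0.2696534) = 316.8765 km
v = sqrt(mu/r) = 7576.2782 m/s = 7.5763 km/s
strips/day = v*86400/40075 = 7.5763*86400/40075 = 16.3341
coverage/day = strips * swath = 16.3341 * 316.8765 = 5175.9033 km
revisit = 40075 / 5175.9033 = 7.7426 days

7.7426 days


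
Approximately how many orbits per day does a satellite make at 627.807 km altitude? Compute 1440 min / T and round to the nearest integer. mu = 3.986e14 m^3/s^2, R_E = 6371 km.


r = 6.998807e+06 m
T = 2*pi*sqrt(r^3/mu) = 5827.0299 s = 97.1172 min
revs/day = 1440 / 97.1172 = 14.8275
Rounded: 15 revolutions per day

15 revolutions per day


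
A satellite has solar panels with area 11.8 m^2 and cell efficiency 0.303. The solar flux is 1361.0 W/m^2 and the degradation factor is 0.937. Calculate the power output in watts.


P = area * eta * S * degradation
P = 11.8 * 0.303 * 1361.0 * 0.937
P = 4559.5539 W

4559.5539 W


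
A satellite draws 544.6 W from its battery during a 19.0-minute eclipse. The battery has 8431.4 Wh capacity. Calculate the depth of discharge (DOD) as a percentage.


E_used = P * t / 60 = 544.6 * 19.0 / 60 = 172.4567 Wh
DOD = E_used / E_total * 100 = 172.4567 / 8431.4 * 100
DOD = 2.0454 %

2.0454 %


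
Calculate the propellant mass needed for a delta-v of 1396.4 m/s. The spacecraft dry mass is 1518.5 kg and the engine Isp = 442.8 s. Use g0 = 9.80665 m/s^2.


ve = Isp * g0 = 442.8 * 9.80665 = 4342.384620 m/s
mass ratio = exp(dv/ve) = exp(1396.4/4342.384620) = 1.37929771
m_prop = m_dry * (mr - 1) = 1518.5 * (1.37929771 - 1)
m_prop = 575.9636 kg

575.9636 kg


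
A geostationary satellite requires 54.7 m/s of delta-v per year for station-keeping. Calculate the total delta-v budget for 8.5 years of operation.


dV = rate * years = 54.7 * 8.5
dV = 464.9500 m/s

464.9500 m/s


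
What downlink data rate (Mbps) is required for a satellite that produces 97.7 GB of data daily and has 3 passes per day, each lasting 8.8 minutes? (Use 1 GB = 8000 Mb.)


total contact time = 3 * 8.8 * 60 = 1584.0000 s
data = 97.7 GB = 781600.0000 Mb
rate = 781600.0000 / 1584.0000 = 493.4343 Mbps

493.4343 Mbps


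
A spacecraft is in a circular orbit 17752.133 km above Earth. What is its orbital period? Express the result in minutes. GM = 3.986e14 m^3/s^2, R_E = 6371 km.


r = 24123.1330 km = 2.4123133e+07 m
T = 2*pi*sqrt(r^3/mu) = 2*pi*sqrt(1.4037867e+22 / 3.986e14)
T = 37287.3731 s = 621.4562 min

621.4562 minutes


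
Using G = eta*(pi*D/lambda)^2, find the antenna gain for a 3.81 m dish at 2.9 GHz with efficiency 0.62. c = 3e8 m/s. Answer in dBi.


lambda = c/f = 3e8 / 2.9e+09 = 0.1034483 m
G = eta*(pi*D/lambda)^2 = 0.62*(pi*3.81/0.1034483)^2
G = 8300.3207 (linear)
G = 10*log10(8300.3207) = 39.1909 dBi

39.1909 dBi


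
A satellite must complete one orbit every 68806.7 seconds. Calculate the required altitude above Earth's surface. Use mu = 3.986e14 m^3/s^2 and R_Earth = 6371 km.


T = 68806.7 s
r = (mu*T^2/(4*pi^2))^(1/3) = (3.986e14 * 68806.7^2 / (4*pi^2))^(1/3)
r = 3.6292176e+07 m = 36292.1758 km
alt = r - R_E = 36292.1758 - 6371 = 29921.1758 km

29921.1758 km


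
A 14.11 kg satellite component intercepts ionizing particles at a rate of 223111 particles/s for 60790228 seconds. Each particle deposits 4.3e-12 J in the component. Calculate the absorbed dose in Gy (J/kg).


Total energy deposited = rate * time * E_per
  = 223111 * 60790228 * 4.3e-12 = 58.3208 J
Dose = E_total / mass = 58.3208 / 14.11
Dose = 4.1333 Gy

4.1333 Gy


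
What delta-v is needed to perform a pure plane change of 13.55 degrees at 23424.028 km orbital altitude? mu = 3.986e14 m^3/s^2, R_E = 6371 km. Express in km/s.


r = 29795.0280 km = 2.9795028e+07 m
V = sqrt(mu/r) = 3657.6045 m/s
di = 13.55 deg = 0.2364921 rad
dV = 2*V*sin(di/2) = 2*3657.6045*sin(0.1182461)
dV = 862.9803 m/s = 0.8629803 km/s

0.8630 km/s


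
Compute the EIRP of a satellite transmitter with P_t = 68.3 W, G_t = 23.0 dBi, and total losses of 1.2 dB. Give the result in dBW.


Pt = 68.3 W = 18.3442 dBW
EIRP = Pt_dBW + Gt - losses = 18.3442 + 23.0 - 1.2 = 40.1442 dBW

40.1442 dBW


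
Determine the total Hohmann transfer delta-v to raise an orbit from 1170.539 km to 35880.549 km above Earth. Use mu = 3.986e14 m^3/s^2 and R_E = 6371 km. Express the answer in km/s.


r1 = 7541.5390 km = 7.541539e+06 m
r2 = 42251.5490 km = 4.2251549e+07 m
dv1 = sqrt(mu/r1)*(sqrt(2*r2/(r1+r2)) - 1) = 2200.8113 m/s
dv2 = sqrt(mu/r2)*(1 - sqrt(2*r1/(r1+r2))) = 1381.0062 m/s
total dv = |dv1| + |dv2| = 2200.8113 + 1381.0062 = 3581.8175 m/s = 3.5818 km/s

3.5818 km/s


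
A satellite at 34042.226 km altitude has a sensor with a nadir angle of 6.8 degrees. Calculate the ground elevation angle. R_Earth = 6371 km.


r = R_E + alt = 40413.2260 km
Law of sines in the satellite / Earth-center / ground-point triangle:
  sin(nadir)/R_E = sin(90 + el)/r  =>  cos(el) = (r/R_E)*sin(nadir)
cos(el) = (40413.2260 / 6371.0000) * sin(6.8 deg) = 0.751073
el = arccos(0.751073) = 41.3166 deg
(Earth-central angle = 90 - nadir - el = 41.8834 deg)

41.3166 degrees


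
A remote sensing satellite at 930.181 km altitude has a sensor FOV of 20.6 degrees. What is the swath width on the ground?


FOV = 20.6 deg = 0.3595378 rad
swath = 2 * alt * tan(FOV/2) = 2 * 930.181 * tan(0.1797689)
swath = 2 * 930.181 * 0.1817308
swath = 338.0851 km

338.0851 km


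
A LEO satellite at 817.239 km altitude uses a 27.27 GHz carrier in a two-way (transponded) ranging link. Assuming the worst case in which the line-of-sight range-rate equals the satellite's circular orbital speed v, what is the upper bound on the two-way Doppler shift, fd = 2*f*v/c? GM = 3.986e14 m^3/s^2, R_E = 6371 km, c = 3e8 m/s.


r = 7.188239e+06 m
v = sqrt(mu/r) = 7446.5891 m/s (worst-case radial velocity)
f = 27.27 GHz = 2.727e+10 Hz
fd = 2*f*v/c = 2*2.727e+10*7446.5891/3.0e+08
fd = 1.3537899e+06 Hz

1.3538e+06 Hz


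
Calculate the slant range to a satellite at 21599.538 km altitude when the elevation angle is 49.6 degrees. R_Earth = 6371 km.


h = 21599.538 km, el = 49.6 deg
d = -R_E*sin(el) + sqrt((R_E*sin(el))^2 + 2*R_E*h + h^2)
d = -6371.0000*sin(0.8656833) + sqrt((6371.0000*0.7615383)^2 + 2*6371.0000*21599.538 + 21599.538^2)
d = 22812.3125 km

22812.3125 km


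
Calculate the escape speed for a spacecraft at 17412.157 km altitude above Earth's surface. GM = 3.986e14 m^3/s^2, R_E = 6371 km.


r = 6371.0 + 17412.157 = 23783.1570 km = 2.3783157e+07 m
v_esc = sqrt(2*mu/r) = sqrt(2*3.986e14 / 2.3783157e+07)
v_esc = 5789.6045 m/s = 5.7896 km/s

5.7896 km/s


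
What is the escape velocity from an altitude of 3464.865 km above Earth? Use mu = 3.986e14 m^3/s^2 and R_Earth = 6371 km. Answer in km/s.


r = 6371.0 + 3464.865 = 9835.8650 km = 9.835865e+06 m
v_esc = sqrt(2*mu/r) = sqrt(2*3.986e14 / 9.835865e+06)
v_esc = 9002.7951 m/s = 9.0028 km/s

9.0028 km/s


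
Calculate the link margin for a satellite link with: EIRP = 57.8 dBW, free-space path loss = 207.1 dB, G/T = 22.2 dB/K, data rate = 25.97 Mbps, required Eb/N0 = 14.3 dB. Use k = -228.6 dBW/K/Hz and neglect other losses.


C/N0 = EIRP - FSPL + G/T - k = 57.8 - 207.1 + 22.2 - (-228.6)
C/N0 = 101.5000 dB-Hz
R_b = 25.97 Mbps = 2.597e+07 bps -> 10*log10(R_b) = 74.1447 dB-Hz
Eb/N0 = C/N0 - 10*log10(R_b) = 101.5000 - 74.1447 = 27.3553 dB
Margin = Eb/N0 - Eb/N0_req = 27.3553 - 14.3 = 13.0553 dB (link closes)

13.0553 dB


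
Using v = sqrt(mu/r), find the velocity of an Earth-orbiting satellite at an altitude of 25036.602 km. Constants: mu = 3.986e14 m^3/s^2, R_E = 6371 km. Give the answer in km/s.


r = R_E + alt = 6371.0 + 25036.602 = 31407.6020 km = 3.1407602e+07 m
v = sqrt(mu/r) = sqrt(3.986e14 / 3.1407602e+07) = 3562.4703 m/s = 3.5625 km/s

3.5625 km/s


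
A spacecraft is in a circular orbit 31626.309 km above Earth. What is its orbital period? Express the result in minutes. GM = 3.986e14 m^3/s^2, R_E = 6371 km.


r = 37997.3090 km = 3.7997309e+07 m
T = 2*pi*sqrt(r^3/mu) = 2*pi*sqrt(5.4860343e+22 / 3.986e14)
T = 73712.3882 s = 1228.5398 min

1228.5398 minutes


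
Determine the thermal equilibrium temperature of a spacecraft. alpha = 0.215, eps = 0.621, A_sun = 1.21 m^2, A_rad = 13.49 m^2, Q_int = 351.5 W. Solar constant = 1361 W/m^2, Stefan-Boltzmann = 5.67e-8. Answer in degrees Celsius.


Numerator = alpha*S*A_sun + Q_int = 0.215*1361*1.21 + 351.5 = 705.5641 W
Denominator = eps*sigma*A_rad = 0.621*5.67e-8*13.49 = 4.7499234e-07 W/K^4
T^4 = 1.4854222e+09 K^4
T = 196.3191 K = -76.8309 C

-76.8309 degrees Celsius


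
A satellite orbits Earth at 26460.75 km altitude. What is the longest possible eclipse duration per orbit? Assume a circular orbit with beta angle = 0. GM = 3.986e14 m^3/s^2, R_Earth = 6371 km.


r = 32831.7500 km
T = 986.7361 min
Eclipse fraction = arcsin(R_E/r)/pi = arcsin(6371.0000/32831.7500)/pi
= arcsin(0.19405)/pi = 0.06216239
Eclipse duration = 0.06216239 * 986.7361 = 61.3379 min

61.3379 minutes


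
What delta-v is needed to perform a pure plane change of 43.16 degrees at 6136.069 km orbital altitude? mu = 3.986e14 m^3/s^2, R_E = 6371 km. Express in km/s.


r = 12507.0690 km = 1.2507069e+07 m
V = sqrt(mu/r) = 5645.3500 m/s
di = 43.16 deg = 0.7532841 rad
dV = 2*V*sin(di/2) = 2*5645.3500*sin(0.3766421)
dV = 4152.7192 m/s = 4.1527 km/s

4.1527 km/s


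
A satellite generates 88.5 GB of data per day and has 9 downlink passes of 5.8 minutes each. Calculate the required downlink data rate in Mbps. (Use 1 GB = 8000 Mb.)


total contact time = 9 * 5.8 * 60 = 3132.0000 s
data = 88.5 GB = 708000.0000 Mb
rate = 708000.0000 / 3132.0000 = 226.0536 Mbps

226.0536 Mbps


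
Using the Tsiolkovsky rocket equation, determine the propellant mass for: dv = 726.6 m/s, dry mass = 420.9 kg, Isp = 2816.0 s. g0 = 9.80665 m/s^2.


ve = Isp * g0 = 2816.0 * 9.80665 = 27615.526400 m/s
mass ratio = exp(dv/ve) = exp(726.6/27615.526400) = 1.02666048
m_prop = m_dry * (mr - 1) = 420.9 * (1.02666048 - 1)
m_prop = 11.2214 kg

11.2214 kg


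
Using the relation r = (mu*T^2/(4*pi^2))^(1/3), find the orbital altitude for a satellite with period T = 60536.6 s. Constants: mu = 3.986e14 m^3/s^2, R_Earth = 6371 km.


T = 60536.6 s
r = (mu*T^2/(4*pi^2))^(1/3) = (3.986e14 * 60536.6^2 / (4*pi^2))^(1/3)
r = 3.3322522e+07 m = 33322.5225 km
alt = r - R_E = 33322.5225 - 6371 = 26951.5225 km

26951.5225 km


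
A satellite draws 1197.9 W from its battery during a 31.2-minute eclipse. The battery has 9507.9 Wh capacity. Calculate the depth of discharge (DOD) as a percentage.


E_used = P * t / 60 = 1197.9 * 31.2 / 60 = 622.9080 Wh
DOD = E_used / E_total * 100 = 622.9080 / 9507.9 * 100
DOD = 6.5515 %

6.5515 %


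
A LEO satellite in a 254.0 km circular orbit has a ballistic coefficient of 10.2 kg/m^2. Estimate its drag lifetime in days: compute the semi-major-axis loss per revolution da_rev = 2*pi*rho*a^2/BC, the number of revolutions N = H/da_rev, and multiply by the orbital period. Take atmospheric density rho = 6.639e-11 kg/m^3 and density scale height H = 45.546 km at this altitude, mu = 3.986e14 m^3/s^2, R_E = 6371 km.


a = R_E + alt = 6625.0000 km = 6.625e+06 m
da_rev = 2*pi*rho*a^2/BC = 2*pi*6.639e-11*(6.625e+06)^2/10.2 = 1794.957336 m per revolution
N = H/da_rev = 45546.0000 m / 1794.957336 m = 25.3744 revolutions
P = 2*pi*sqrt(a^3/mu) = 5366.4865 s
lifetime = N*P = 25.3744 * 5366.4865 = 136171.4796 s = 1.5761 days

1.5761 days


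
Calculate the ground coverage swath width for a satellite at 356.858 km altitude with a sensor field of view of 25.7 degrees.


FOV = 25.7 deg = 0.4485496 rad
swath = 2 * alt * tan(FOV/2) = 2 * 356.858 * tan(0.2242748)
swath = 2 * 356.858 * 0.2281123
swath = 162.8074 km

162.8074 km


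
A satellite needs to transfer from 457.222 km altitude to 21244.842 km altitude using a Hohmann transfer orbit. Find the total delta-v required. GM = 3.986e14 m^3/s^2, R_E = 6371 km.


r1 = 6828.2220 km = 6.828222e+06 m
r2 = 27615.8420 km = 2.7615842e+07 m
dv1 = sqrt(mu/r1)*(sqrt(2*r2/(r1+r2)) - 1) = 2034.6402 m/s
dv2 = sqrt(mu/r2)*(1 - sqrt(2*r1/(r1+r2))) = 1406.9568 m/s
total dv = |dv1| + |dv2| = 2034.6402 + 1406.9568 = 3441.5970 m/s = 3.4416 km/s

3.4416 km/s


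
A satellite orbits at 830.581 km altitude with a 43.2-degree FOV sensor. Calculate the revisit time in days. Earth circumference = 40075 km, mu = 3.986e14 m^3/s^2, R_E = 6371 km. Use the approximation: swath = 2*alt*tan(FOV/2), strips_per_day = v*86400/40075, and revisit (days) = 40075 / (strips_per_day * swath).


swath = 2*830.581*tan(0.3769911) = 657.7006 km
v = sqrt(mu/r) = 7439.6880 m/s = 7.4397 km/s
strips/day = v*86400/40075 = 7.4397*86400/40075 = 16.0397
coverage/day = strips * swath = 16.0397 * 657.7006 = 10549.2880 km
revisit = 40075 / 10549.2880 = 3.7988 days

3.7988 days


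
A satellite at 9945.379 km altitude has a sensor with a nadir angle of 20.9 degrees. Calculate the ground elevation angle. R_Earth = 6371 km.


r = R_E + alt = 16316.3790 km
Law of sines in the satellite / Earth-center / ground-point triangle:
  sin(nadir)/R_E = sin(90 + el)/r  =>  cos(el) = (r/R_E)*sin(nadir)
cos(el) = (16316.3790 / 6371.0000) * sin(20.9 deg) = 0.9136199
el = arccos(0.9136199) = 23.9895 deg
(Earth-central angle = 90 - nadir - el = 45.1105 deg)

23.9895 degrees


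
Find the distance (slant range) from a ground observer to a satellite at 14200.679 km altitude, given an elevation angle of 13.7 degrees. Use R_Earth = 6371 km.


h = 14200.679 km, el = 13.7 deg
d = -R_E*sin(el) + sqrt((R_E*sin(el))^2 + 2*R_E*h + h^2)
d = -6371.0000*sin(0.2391101) + sqrt((6371.0000*0.2368381)^2 + 2*6371.0000*14200.679 + 14200.679^2)
d = 18109.4910 km

18109.4910 km


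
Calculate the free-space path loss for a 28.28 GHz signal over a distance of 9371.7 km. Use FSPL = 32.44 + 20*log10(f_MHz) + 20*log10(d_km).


f = 28.28 GHz = 28280.0000 MHz
d = 9371.7 km
FSPL = 32.44 + 20*log10(28280.0000) + 20*log10(9371.7)
FSPL = 32.44 + 89.0296 + 79.4364
FSPL = 200.9060 dB

200.9060 dB


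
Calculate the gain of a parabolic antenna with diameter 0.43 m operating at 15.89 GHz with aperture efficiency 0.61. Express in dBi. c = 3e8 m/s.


lambda = c/f = 3e8 / 1.589e+10 = 0.0188798 m
G = eta*(pi*D/lambda)^2 = 0.61*(pi*0.43/0.0188798)^2
G = 3122.9985 (linear)
G = 10*log10(3122.9985) = 34.9457 dBi

34.9457 dBi


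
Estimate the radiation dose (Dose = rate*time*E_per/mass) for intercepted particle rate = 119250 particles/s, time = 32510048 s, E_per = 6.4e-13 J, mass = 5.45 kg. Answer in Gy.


Total energy deposited = rate * time * E_per
  = 119250 * 32510048 * 6.4e-13 = 2.4812 J
Dose = E_total / mass = 2.4812 / 5.45
Dose = 0.45526 Gy

0.4553 Gy


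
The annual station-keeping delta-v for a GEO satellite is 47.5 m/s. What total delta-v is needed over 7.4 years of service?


dV = rate * years = 47.5 * 7.4
dV = 351.5000 m/s

351.5000 m/s


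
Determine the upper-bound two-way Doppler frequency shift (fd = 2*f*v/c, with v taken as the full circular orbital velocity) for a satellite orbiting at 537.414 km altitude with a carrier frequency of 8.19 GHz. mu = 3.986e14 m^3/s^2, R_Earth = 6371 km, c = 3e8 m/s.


r = 6.908414e+06 m
v = sqrt(mu/r) = 7595.9040 m/s (worst-case radial velocity)
f = 8.19 GHz = 8.19e+09 Hz
fd = 2*f*v/c = 2*8.19e+09*7595.9040/3.0e+08
fd = 414736.3604 Hz

414736.3604 Hz


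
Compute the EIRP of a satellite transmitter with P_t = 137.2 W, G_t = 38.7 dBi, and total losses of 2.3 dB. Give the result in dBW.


Pt = 137.2 W = 21.3735 dBW
EIRP = Pt_dBW + Gt - losses = 21.3735 + 38.7 - 2.3 = 57.7735 dBW

57.7735 dBW


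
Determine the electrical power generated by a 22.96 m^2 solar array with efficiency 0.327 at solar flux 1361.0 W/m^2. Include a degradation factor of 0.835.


P = area * eta * S * degradation
P = 22.96 * 0.327 * 1361.0 * 0.835
P = 8532.2631 W

8532.2631 W


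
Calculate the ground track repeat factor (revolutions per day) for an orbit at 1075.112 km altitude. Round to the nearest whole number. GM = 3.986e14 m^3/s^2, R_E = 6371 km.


r = 7.446112e+06 m
T = 2*pi*sqrt(r^3/mu) = 6394.4849 s = 106.5747 min
revs/day = 1440 / 106.5747 = 13.5116
Rounded: 14 revolutions per day

14 revolutions per day


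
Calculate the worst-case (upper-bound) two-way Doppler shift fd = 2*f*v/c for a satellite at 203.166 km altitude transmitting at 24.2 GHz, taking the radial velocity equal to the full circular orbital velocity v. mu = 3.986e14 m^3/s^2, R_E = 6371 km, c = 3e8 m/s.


r = 6.574166e+06 m
v = sqrt(mu/r) = 7786.6080 m/s (worst-case radial velocity)
f = 24.2 GHz = 2.42e+10 Hz
fd = 2*f*v/c = 2*2.42e+10*7786.6080/3.0e+08
fd = 1.2562394e+06 Hz

1.2562e+06 Hz


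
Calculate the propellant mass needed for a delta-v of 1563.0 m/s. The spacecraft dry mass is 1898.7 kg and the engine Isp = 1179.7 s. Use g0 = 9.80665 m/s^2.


ve = Isp * g0 = 1179.7 * 9.80665 = 11568.905005 m/s
mass ratio = exp(dv/ve) = exp(1563.0/11568.905005) = 1.14465529
m_prop = m_dry * (mr - 1) = 1898.7 * (1.14465529 - 1)
m_prop = 274.6570 kg

274.6570 kg


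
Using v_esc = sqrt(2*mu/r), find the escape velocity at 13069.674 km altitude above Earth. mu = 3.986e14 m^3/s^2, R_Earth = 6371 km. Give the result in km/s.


r = 6371.0 + 13069.674 = 19440.6740 km = 1.9440674e+07 m
v_esc = sqrt(2*mu/r) = sqrt(2*3.986e14 / 1.9440674e+07)
v_esc = 6403.6559 m/s = 6.4037 km/s

6.4037 km/s


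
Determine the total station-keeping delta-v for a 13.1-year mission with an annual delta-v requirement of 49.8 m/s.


dV = rate * years = 49.8 * 13.1
dV = 652.3800 m/s

652.3800 m/s


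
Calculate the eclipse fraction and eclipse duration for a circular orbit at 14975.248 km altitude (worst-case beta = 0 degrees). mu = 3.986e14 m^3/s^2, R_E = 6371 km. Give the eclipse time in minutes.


r = 21346.2480 km
T = 517.2998 min
Eclipse fraction = arcsin(R_E/r)/pi = arcsin(6371.0000/21346.2480)/pi
= arcsin(0.2984599)/pi = 0.09647293
Eclipse duration = 0.09647293 * 517.2998 = 49.9054 min

49.9054 minutes


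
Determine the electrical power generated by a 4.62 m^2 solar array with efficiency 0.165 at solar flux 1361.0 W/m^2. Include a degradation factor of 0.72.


P = area * eta * S * degradation
P = 4.62 * 0.165 * 1361.0 * 0.72
P = 746.9930 W

746.9930 W


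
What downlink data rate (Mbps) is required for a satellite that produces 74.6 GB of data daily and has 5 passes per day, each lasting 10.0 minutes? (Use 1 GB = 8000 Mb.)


total contact time = 5 * 10.0 * 60 = 3000.0000 s
data = 74.6 GB = 596800.0000 Mb
rate = 596800.0000 / 3000.0000 = 198.9333 Mbps

198.9333 Mbps


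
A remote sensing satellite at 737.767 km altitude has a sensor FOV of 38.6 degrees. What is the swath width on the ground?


FOV = 38.6 deg = 0.6736971 rad
swath = 2 * alt * tan(FOV/2) = 2 * 737.767 * tan(0.3368485)
swath = 2 * 737.767 * 0.350195
swath = 516.7247 km

516.7247 km


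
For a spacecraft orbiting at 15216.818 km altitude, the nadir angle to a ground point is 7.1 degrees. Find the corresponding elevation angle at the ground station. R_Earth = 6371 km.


r = R_E + alt = 21587.8180 km
Law of sines in the satellite / Earth-center / ground-point triangle:
  sin(nadir)/R_E = sin(90 + el)/r  =>  cos(el) = (r/R_E)*sin(nadir)
cos(el) = (21587.8180 / 6371.0000) * sin(7.1 deg) = 0.4188175
el = arccos(0.4188175) = 65.2400 deg
(Earth-central angle = 90 - nadir - el = 17.6600 deg)

65.2400 degrees


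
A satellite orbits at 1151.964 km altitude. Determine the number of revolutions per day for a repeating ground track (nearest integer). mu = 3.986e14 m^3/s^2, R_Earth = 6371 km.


r = 7.522964e+06 m
T = 2*pi*sqrt(r^3/mu) = 6493.7370 s = 108.2290 min
revs/day = 1440 / 108.2290 = 13.3051
Rounded: 13 revolutions per day

13 revolutions per day


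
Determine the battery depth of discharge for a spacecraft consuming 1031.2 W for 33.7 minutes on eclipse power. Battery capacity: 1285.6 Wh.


E_used = P * t / 60 = 1031.2 * 33.7 / 60 = 579.1907 Wh
DOD = E_used / E_total * 100 = 579.1907 / 1285.6 * 100
DOD = 45.0522 %

45.0522 %


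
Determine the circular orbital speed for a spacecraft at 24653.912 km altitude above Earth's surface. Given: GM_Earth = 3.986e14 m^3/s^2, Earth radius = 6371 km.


r = R_E + alt = 6371.0 + 24653.912 = 31024.9120 km = 3.1024912e+07 m
v = sqrt(mu/r) = sqrt(3.986e14 / 3.1024912e+07) = 3584.3744 m/s = 3.5844 km/s

3.5844 km/s


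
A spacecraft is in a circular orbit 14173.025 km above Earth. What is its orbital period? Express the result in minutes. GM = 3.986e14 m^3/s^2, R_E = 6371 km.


r = 20544.0250 km = 2.0544025e+07 m
T = 2*pi*sqrt(r^3/mu) = 2*pi*sqrt(8.6707488e+21 / 3.986e14)
T = 29304.8514 s = 488.4142 min

488.4142 minutes


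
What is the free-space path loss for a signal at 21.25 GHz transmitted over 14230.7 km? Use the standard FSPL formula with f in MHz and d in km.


f = 21.25 GHz = 21250.0000 MHz
d = 14230.7 km
FSPL = 32.44 + 20*log10(21250.0000) + 20*log10(14230.7)
FSPL = 32.44 + 86.5472 + 83.0645
FSPL = 202.0517 dB

202.0517 dB


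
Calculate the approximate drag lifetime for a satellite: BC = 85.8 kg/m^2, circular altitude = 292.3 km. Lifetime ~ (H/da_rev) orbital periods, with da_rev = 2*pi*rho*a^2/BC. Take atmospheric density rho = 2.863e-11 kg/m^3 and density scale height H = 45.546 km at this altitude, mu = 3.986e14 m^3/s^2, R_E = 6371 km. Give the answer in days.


a = R_E + alt = 6663.3000 km = 6.6633e+06 m
da_rev = 2*pi*rho*a^2/BC = 2*pi*2.863e-11*(6.6633e+06)^2/85.8 = 93.087778 m per revolution
N = H/da_rev = 45546.0000 m / 93.087778 m = 489.2801 revolutions
P = 2*pi*sqrt(a^3/mu) = 5413.0903 s
lifetime = N*P = 489.2801 * 5413.0903 = 2.6485175e+06 s = 30.6541 days

30.6541 days


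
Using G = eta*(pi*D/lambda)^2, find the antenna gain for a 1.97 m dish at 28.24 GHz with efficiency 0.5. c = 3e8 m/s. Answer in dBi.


lambda = c/f = 3e8 / 2.824e+10 = 0.01062323 m
G = eta*(pi*D/lambda)^2 = 0.5*(pi*1.97/0.01062323)^2
G = 169702.8271 (linear)
G = 10*log10(169702.8271) = 52.2969 dBi

52.2969 dBi


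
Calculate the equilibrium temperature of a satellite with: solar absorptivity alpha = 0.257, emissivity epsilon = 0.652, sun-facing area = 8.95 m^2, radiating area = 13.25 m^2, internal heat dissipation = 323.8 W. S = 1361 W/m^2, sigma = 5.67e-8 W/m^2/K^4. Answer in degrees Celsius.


Numerator = alpha*S*A_sun + Q_int = 0.257*1361*8.95 + 323.8 = 3454.3041 W
Denominator = eps*sigma*A_rad = 0.652*5.67e-8*13.25 = 4.898313e-07 W/K^4
T^4 = 7.0520282e+09 K^4
T = 289.7867 K = 16.6367 C

16.6367 degrees Celsius


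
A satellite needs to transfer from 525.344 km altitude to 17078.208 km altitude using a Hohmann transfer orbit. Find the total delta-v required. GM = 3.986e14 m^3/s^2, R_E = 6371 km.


r1 = 6896.3440 km = 6.896344e+06 m
r2 = 23449.2080 km = 2.3449208e+07 m
dv1 = sqrt(mu/r1)*(sqrt(2*r2/(r1+r2)) - 1) = 1848.7344 m/s
dv2 = sqrt(mu/r2)*(1 - sqrt(2*r1/(r1+r2))) = 1343.3219 m/s
total dv = |dv1| + |dv2| = 1848.7344 + 1343.3219 = 3192.0563 m/s = 3.1921 km/s

3.1921 km/s


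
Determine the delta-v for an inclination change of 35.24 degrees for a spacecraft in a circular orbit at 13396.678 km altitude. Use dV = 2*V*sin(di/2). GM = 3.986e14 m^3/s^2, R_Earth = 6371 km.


r = 19767.6780 km = 1.9767678e+07 m
V = sqrt(mu/r) = 4490.4599 m/s
di = 35.24 deg = 0.615054 rad
dV = 2*V*sin(di/2) = 2*4490.4599*sin(0.307527)
dV = 2718.5477 m/s = 2.7185 km/s

2.7185 km/s


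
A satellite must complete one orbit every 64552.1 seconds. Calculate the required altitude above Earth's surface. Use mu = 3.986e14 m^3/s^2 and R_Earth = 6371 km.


T = 64552.1 s
r = (mu*T^2/(4*pi^2))^(1/3) = (3.986e14 * 64552.1^2 / (4*pi^2))^(1/3)
r = 3.4780256e+07 m = 34780.2556 km
alt = r - R_E = 34780.2556 - 6371 = 28409.2556 km

28409.2556 km


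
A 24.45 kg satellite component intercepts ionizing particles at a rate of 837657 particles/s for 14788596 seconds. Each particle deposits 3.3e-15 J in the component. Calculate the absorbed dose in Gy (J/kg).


Total energy deposited = rate * time * E_per
  = 837657 * 14788596 * 3.3e-15 = 0.04087964 J
Dose = E_total / mass = 0.04087964 / 24.45
Dose = 0.001671969 Gy

0.0017 Gy


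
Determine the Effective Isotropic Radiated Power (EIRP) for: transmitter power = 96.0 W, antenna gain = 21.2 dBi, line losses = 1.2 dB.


Pt = 96.0 W = 19.8227 dBW
EIRP = Pt_dBW + Gt - losses = 19.8227 + 21.2 - 1.2 = 39.8227 dBW

39.8227 dBW


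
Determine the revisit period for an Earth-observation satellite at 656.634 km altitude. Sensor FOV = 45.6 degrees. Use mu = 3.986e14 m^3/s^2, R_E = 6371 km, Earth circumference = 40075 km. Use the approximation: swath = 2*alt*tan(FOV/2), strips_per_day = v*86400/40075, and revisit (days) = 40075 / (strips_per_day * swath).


swath = 2*656.634*tan(0.3979351) = 552.0470 km
v = sqrt(mu/r) = 7531.1982 m/s = 7.5312 km/s
strips/day = v*86400/40075 = 7.5312*86400/40075 = 16.2369
coverage/day = strips * swath = 16.2369 * 552.0470 = 8963.5567 km
revisit = 40075 / 8963.5567 = 4.4709 days

4.4709 days


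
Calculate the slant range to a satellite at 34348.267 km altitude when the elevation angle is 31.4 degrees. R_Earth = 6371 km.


h = 34348.267 km, el = 31.4 deg
d = -R_E*sin(el) + sqrt((R_E*sin(el))^2 + 2*R_E*h + h^2)
d = -6371.0000*sin(0.5480334) + sqrt((6371.0000*0.5210096)^2 + 2*6371.0000*34348.267 + 34348.267^2)
d = 37035.1661 km

37035.1661 km


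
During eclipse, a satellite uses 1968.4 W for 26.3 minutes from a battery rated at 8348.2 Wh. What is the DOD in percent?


E_used = P * t / 60 = 1968.4 * 26.3 / 60 = 862.8153 Wh
DOD = E_used / E_total * 100 = 862.8153 / 8348.2 * 100
DOD = 10.3353 %

10.3353 %


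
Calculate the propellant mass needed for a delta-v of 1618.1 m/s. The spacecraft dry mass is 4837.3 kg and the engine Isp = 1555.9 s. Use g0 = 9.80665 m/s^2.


ve = Isp * g0 = 1555.9 * 9.80665 = 15258.166735 m/s
mass ratio = exp(dv/ve) = exp(1618.1/15258.166735) = 1.11187539
m_prop = m_dry * (mr - 1) = 4837.3 * (1.11187539 - 1)
m_prop = 541.1748 kg

541.1748 kg


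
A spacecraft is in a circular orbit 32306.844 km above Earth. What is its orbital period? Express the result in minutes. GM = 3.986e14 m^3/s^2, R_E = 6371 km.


r = 38677.8440 km = 3.8677844e+07 m
T = 2*pi*sqrt(r^3/mu) = 2*pi*sqrt(5.7861112e+22 / 3.986e14)
T = 75701.5213 s = 1261.6920 min

1261.6920 minutes


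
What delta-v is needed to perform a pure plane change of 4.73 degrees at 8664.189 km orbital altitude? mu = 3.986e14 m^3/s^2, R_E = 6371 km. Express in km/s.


r = 15035.1890 km = 1.5035189e+07 m
V = sqrt(mu/r) = 5148.8970 m/s
di = 4.73 deg = 0.08255407 rad
dV = 2*V*sin(di/2) = 2*5148.8970*sin(0.04127704)
dV = 424.9417 m/s = 0.4249417 km/s

0.4249 km/s


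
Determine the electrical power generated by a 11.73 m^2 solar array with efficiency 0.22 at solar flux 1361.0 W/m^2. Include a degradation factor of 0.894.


P = area * eta * S * degradation
P = 11.73 * 0.22 * 1361.0 * 0.894
P = 3139.9038 W

3139.9038 W


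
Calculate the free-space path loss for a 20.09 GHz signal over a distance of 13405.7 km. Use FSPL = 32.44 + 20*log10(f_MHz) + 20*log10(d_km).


f = 20.09 GHz = 20090.0000 MHz
d = 13405.7 km
FSPL = 32.44 + 20*log10(20090.0000) + 20*log10(13405.7)
FSPL = 32.44 + 86.0596 + 82.5458
FSPL = 201.0454 dB

201.0454 dB


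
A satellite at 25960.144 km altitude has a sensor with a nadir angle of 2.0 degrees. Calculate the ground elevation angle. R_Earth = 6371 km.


r = R_E + alt = 32331.1440 km
Law of sines in the satellite / Earth-center / ground-point triangle:
  sin(nadir)/R_E = sin(90 + el)/r  =>  cos(el) = (r/R_E)*sin(nadir)
cos(el) = (32331.1440 / 6371.0000) * sin(2.0 deg) = 0.1771057
el = arccos(0.1771057) = 79.7988 deg
(Earth-central angle = 90 - nadir - el = 8.2012 deg)

79.7988 degrees


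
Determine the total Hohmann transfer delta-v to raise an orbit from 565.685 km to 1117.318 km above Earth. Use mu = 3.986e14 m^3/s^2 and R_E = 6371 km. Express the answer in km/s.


r1 = 6936.6850 km = 6.936685e+06 m
r2 = 7488.3180 km = 7.488318e+06 m
dv1 = sqrt(mu/r1)*(sqrt(2*r2/(r1+r2)) - 1) = 143.5831 m/s
dv2 = sqrt(mu/r2)*(1 - sqrt(2*r1/(r1+r2))) = 140.8619 m/s
total dv = |dv1| + |dv2| = 143.5831 + 140.8619 = 284.4450 m/s = 0.284445 km/s

0.2844 km/s


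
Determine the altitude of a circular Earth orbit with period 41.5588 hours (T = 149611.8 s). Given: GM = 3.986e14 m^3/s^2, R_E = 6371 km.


T = 149611.8 s
r = (mu*T^2/(4*pi^2))^(1/3) = (3.986e14 * 149611.8^2 / (4*pi^2))^(1/3)
r = 6.0912032e+07 m = 60912.0316 km
alt = r - R_E = 60912.0316 - 6371 = 54541.0316 km

54541.0316 km


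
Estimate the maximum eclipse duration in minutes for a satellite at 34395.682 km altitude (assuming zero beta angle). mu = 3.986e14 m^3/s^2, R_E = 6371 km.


r = 40766.6820 km
T = 1365.2683 min
Eclipse fraction = arcsin(R_E/r)/pi = arcsin(6371.0000/40766.6820)/pi
= arcsin(0.1562796)/pi = 0.04995009
Eclipse duration = 0.04995009 * 1365.2683 = 68.1953 min

68.1953 minutes


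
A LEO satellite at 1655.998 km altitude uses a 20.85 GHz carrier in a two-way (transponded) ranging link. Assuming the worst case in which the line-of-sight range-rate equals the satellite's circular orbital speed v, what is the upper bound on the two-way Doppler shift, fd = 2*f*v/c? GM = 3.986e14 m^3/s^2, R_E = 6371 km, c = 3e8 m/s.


r = 8.026998e+06 m
v = sqrt(mu/r) = 7046.8020 m/s (worst-case radial velocity)
f = 20.85 GHz = 2.085e+10 Hz
fd = 2*f*v/c = 2*2.085e+10*7046.8020/3.0e+08
fd = 979505.4800 Hz

979505.4800 Hz


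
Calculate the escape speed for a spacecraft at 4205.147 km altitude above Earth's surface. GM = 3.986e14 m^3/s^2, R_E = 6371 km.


r = 6371.0 + 4205.147 = 10576.1470 km = 1.0576147e+07 m
v_esc = sqrt(2*mu/r) = sqrt(2*3.986e14 / 1.0576147e+07)
v_esc = 8682.0025 m/s = 8.6820 km/s

8.6820 km/s


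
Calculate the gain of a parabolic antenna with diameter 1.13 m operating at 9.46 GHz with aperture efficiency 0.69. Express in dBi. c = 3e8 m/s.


lambda = c/f = 3e8 / 9.46e+09 = 0.03171247 m
G = eta*(pi*D/lambda)^2 = 0.69*(pi*1.13/0.03171247)^2
G = 8646.6023 (linear)
G = 10*log10(8646.6023) = 39.3685 dBi

39.3685 dBi


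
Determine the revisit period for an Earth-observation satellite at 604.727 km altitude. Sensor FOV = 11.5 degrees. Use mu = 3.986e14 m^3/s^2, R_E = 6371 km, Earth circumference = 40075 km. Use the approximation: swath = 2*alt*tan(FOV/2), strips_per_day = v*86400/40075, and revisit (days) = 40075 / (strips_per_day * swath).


swath = 2*604.727*tan(0.1003564) = 121.7856 km
v = sqrt(mu/r) = 7559.1665 m/s = 7.5592 km/s
strips/day = v*86400/40075 = 7.5592*86400/40075 = 16.2972
coverage/day = strips * swath = 16.2972 * 121.7856 = 1984.7697 km
revisit = 40075 / 1984.7697 = 20.1913 days

20.1913 days


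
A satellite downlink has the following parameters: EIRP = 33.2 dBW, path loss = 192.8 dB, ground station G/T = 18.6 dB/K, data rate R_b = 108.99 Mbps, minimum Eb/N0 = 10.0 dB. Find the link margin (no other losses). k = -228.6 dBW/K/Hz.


C/N0 = EIRP - FSPL + G/T - k = 33.2 - 192.8 + 18.6 - (-228.6)
C/N0 = 87.6000 dB-Hz
R_b = 108.99 Mbps = 1.0899e+08 bps -> 10*log10(R_b) = 80.3739 dB-Hz
Eb/N0 = C/N0 - 10*log10(R_b) = 87.6000 - 80.3739 = 7.2261 dB
Margin = Eb/N0 - Eb/N0_req = 7.2261 - 10.0 = -2.7739 dB (negative margin: link does not close)

-2.7739 dB


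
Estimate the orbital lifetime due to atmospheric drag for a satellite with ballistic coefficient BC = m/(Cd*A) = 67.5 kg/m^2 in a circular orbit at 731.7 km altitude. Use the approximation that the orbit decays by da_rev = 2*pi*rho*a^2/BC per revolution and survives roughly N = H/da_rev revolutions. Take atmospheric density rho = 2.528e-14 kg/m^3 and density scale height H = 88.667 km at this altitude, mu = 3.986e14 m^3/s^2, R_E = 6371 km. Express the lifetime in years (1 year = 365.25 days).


a = R_E + alt = 7102.7000 km = 7.1027e+06 m
da_rev = 2*pi*rho*a^2/BC = 2*pi*2.528e-14*(7.1027e+06)^2/67.5 = 0.1187135 m per revolution
N = H/da_rev = 88667.0000 m / 0.1187135 m = 746899.0488 revolutions
P = 2*pi*sqrt(a^3/mu) = 5957.2583 s
lifetime = N*P = 746899.0488 * 5957.2583 = 4.4494705e+09 s = 51498.5015 days
years = 51498.5015 / 365.25 = 140.9952 years

140.9952 years
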